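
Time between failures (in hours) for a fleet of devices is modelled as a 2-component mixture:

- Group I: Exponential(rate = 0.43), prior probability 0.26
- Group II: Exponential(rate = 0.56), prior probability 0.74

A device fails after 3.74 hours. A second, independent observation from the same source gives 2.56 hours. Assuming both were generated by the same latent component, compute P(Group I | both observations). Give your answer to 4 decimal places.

By Bayes' theorem, P(k | x) = P(Z=k) f_k(x) / Σ_j P(Z=j) f_j(x).
Since both observations come from the same component, the likelihood for component k is f_k(x₁)·f_k(x₂).
  p_I = [0.43·e^(−0.43·3.74) = 0.43·e^(−1.6082) = 0.0861065] × [0.14302] = 0.012315
  p_II = [0.56·e^(−0.56·3.74) = 0.56·e^(−2.0944) = 0.0689607] × [0.133531] = 0.00920842
Prior × likelihood for each component:
  P(Z=I)·p_I = 0.26 × 0.012315 = 0.00320189
  P(Z=II)·p_II = 0.74 × 0.00920842 = 0.00681423
Normaliser: 0.00320189 + 0.00681423 = 0.0100161
P(Group I | x₁,x₂) = 0.00320189 / 0.0100161 ≈ 0.3197

0.3197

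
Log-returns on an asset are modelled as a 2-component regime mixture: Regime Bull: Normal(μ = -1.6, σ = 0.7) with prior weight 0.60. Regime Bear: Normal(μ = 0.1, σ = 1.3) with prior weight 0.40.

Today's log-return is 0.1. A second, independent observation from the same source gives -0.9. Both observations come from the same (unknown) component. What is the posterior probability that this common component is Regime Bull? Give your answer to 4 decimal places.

0.1810

Apply Bayes' rule: the posterior for each component is proportional to its prior times its likelihood at x.
Since both observations come from the same component, the likelihood for component k is f_k(x₁)·f_k(x₂).
  L_Bull = [(1/(0.7·√(2π)))·exp(−(0.1−-1.6)²/(2·0.7²)) = 0.569918·exp(-2.94898) = 0.0298598] × [0.345672] = 0.0103217
  L_Bear = [(1/(1.3·√(2π)))·exp(−(0.1−0.1)²/(2·1.3²)) = 0.306879·exp(-0.00000) = 0.306879] × [0.228285] = 0.0700558
Prior × likelihood for each component:
  π_Bull·L_Bull = 0.60 × 0.0103217 = 0.00619302
  π_Bear·L_Bear = 0.40 × 0.0700558 = 0.0280223
Normaliser: 0.00619302 + 0.0280223 = 0.0342153
Responsibility of Regime Bull: 0.00619302 / 0.0342153 ≈ 0.1810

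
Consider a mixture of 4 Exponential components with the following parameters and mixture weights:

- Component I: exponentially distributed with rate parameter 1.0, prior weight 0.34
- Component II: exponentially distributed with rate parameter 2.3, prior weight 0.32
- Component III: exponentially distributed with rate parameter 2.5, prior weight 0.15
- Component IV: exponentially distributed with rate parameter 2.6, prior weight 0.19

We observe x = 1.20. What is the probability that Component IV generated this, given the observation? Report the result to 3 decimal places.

Apply Bayes' rule: the posterior for each component is proportional to its prior times its likelihood at x.
Exponential densities:
  f_I = 1.0·e^(−1.0·1.20) = 1.0·e^(−1.2000) = 0.301194
  f_II = 2.3·e^(−2.3·1.20) = 2.3·e^(−2.7600) = 0.145571
  f_III = 2.5·e^(−2.5·1.20) = 2.5·e^(−3.0000) = 0.124468
  f_IV = 2.6·e^(−2.6·1.20) = 2.6·e^(−3.1200) = 0.114809
Prior × likelihood for each component:
  P(Z=I)·f_I = 0.34 × 0.301194 = 0.102406
  P(Z=II)·f_II = 0.32 × 0.145571 = 0.0465827
  P(Z=III)·f_III = 0.15 × 0.124468 = 0.0186702
  P(Z=IV)·f_IV = 0.19 × 0.114809 = 0.0218136
Denominator: 0.102406 + 0.0465827 + 0.0186702 + 0.0218136 = 0.189473
P(Component IV | data) ≈ 0.115

0.115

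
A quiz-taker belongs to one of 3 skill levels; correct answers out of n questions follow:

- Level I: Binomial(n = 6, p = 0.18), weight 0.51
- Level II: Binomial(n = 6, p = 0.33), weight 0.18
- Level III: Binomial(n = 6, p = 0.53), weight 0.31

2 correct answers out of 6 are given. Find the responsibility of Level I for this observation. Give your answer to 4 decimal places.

By Bayes' theorem, P(k | x) = P(Z=k) f_k(x) / Σ_j P(Z=j) f_j(x).
Binomial probabilities:
  f_I = 0.219731
  f_II = 0.329169
  f_III = 0.205605
Multiply by the mixture weights:
  P(Z=I)·f_I = 0.51 × 0.219731 = 0.112063
  P(Z=II)·f_II = 0.18 × 0.329169 = 0.0592503
  P(Z=III)·f_III = 0.31 × 0.205605 = 0.0637377
Evidence: 0.112063 + 0.0592503 + 0.0637377 = 0.235051
Responsibility of Level I: 0.112063 / 0.235051 ≈ 0.4768

0.4768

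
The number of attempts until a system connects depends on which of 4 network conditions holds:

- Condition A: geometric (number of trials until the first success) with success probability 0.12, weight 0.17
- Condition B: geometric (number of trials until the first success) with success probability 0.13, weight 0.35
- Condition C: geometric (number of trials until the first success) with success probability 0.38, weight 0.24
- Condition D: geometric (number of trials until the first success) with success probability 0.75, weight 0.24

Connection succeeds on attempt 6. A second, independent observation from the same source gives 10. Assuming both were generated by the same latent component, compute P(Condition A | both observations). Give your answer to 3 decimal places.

0.316

Apply Bayes' rule: the posterior for each component is proportional to its prior times its likelihood at x.
Since both observations come from the same component, the likelihood for component k is f_k(x₁)·f_k(x₂).
  f_A = [0.12·(1−0.12)^5 = 0.12·0.527732 = 0.0633278] × [0.0379774] = 0.00240503
  f_B = [0.13·(1−0.13)^5 = 0.13·0.498421 = 0.0647947] × [0.0371207] = 0.00240523
  f_C = [0.38·(1−0.38)^5 = 0.38·0.0916133 = 0.034813] × [0.00514409] = 0.000179082
  f_D = [0.75·(1−0.75)^5 = 0.75·0.000976562 = 0.000732422] × [2.86102e-06] = 2.09548e-09
Multiply by the mixture weights:
  π_A·f_A = 0.17 × 0.00240503 = 0.000408855
  π_B·f_B = 0.35 × 0.00240523 = 0.00084183
  π_C·f_C = 0.24 × 0.000179082 = 4.29796e-05
  π_D·f_D = 0.24 × 2.09548e-09 = 5.02914e-10
Marginal: 0.000408855 + 0.00084183 + 4.29796e-05 + 5.02914e-10 = 0.00129366
Responsibility of Condition A: 0.000408855 / 0.00129366 ≈ 0.316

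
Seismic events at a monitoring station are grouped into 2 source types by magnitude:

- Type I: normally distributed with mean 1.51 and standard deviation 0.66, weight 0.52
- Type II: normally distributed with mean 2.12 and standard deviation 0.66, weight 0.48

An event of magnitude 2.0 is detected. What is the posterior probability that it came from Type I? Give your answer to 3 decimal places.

Posterior ∝ prior × likelihood, so P(k | x) ∝ P(Z=k) f_k(x); normalise over all components.
Evaluate each component's likelihood at the observed value:
  L_I = (1/(0.66·√(2π)))·exp(−(2.0−1.51)²/(2·0.66²)) = 0.604458·exp(-0.27560) = 0.458855
  L_II = (1/(0.66·√(2π)))·exp(−(2.0−2.12)²/(2·0.66²)) = 0.604458·exp(-0.01653) = 0.594549
Unnormalised posteriors:
  P(Z=I)·L_I = 0.52 × 0.458855 = 0.238605
  P(Z=II)·L_II = 0.48 × 0.594549 = 0.285384
Evidence: 0.238605 + 0.285384 = 0.523988
P(Type I | x) ≈ 0.455

0.455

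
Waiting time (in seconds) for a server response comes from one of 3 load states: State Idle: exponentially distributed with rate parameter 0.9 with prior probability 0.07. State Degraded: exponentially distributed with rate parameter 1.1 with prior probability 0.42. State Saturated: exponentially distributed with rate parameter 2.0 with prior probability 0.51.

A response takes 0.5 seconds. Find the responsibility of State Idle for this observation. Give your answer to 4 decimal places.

0.0589

Apply Bayes' rule: the posterior for each component is proportional to its prior times its likelihood at x.
Component likelihoods at x = 0.5 seconds:
  f_Idle = 0.9·e^(−0.9·0.5) = 0.9·e^(−0.4500) = 0.573865
  f_Degraded = 1.1·e^(−1.1·0.5) = 1.1·e^(−0.5500) = 0.634645
  f_Saturated = 2.0·e^(−2.0·0.5) = 2.0·e^(−1.0000) = 0.735759
Unnormalised posteriors:
  π_Idle·f_Idle = 0.07 × 0.573865 = 0.0401706
  π_Degraded·f_Degraded = 0.42 × 0.634645 = 0.266551
  π_Saturated·f_Saturated = 0.51 × 0.735759 = 0.375237
Evidence: 0.0401706 + 0.266551 + 0.375237 = 0.681958
P(State Idle | x) = 0.0401706 / 0.681958 ≈ 0.0589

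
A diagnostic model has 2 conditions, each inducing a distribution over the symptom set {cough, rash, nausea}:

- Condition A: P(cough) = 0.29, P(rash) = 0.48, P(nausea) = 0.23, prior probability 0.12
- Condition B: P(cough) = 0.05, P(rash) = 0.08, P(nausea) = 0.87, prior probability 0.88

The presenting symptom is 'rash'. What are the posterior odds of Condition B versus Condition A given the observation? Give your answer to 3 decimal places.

1.222

Only the two components matter; the odds are (π_i f_i(x)) / (π_j f_j(x)).
Component likelihoods at x = 'rash':
  f_A = 0.48
  f_B = 0.08
0.0704 / 0.0576 ≈ 1.222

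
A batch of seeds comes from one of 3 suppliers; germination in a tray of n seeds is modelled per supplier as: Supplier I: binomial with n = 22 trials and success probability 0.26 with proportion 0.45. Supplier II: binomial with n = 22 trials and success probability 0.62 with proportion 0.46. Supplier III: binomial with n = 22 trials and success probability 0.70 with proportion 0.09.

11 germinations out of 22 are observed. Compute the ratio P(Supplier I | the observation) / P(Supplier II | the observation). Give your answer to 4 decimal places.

Since P(k|x) ∝ P(Z=k) f_k(x), the posterior odds are P(Z=i) f_i(x) / (P(Z=j) f_j(x)).
Evaluate each component's likelihood at the observed value:
  f_I = 0.00943433
  f_II = 0.0875756
  f_III = 0.0247097
Odds = (0.45/0.46) × (0.00943433/0.0875756) = 0.978261 × 0.107728 ≈ 0.1054

0.1054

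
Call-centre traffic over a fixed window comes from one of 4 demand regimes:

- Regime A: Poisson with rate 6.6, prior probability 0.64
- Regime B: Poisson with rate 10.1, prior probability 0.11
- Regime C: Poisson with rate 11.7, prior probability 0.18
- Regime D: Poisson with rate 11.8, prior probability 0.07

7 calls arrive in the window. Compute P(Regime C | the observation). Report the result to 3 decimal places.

The responsibility of component k is π_k f_k(x) divided by Σ_j π_j f_j(x).
Evaluate each component's likelihood at the observed value:
  p_A = e^(−6.6)·6.6^7/7! = 0.147243
  p_B = e^(−10.1)·10.1^7/7! = 0.0873866
  p_C = e^(−11.7)·11.7^7/7! = 0.0493884
  p_D = e^(−11.8)·11.8^7/7! = 0.0474317
Unnormalised posteriors:
  π_A·p_A = 0.64 × 0.147243 = 0.0942353
  π_B·p_B = 0.11 × 0.0873866 = 0.00961253
  π_C·p_C = 0.18 × 0.0493884 = 0.00888991
  π_D·p_D = 0.07 × 0.0474317 = 0.00332022
Evidence: 0.0942353 + 0.00961253 + 0.00888991 + 0.00332022 = 0.116058
Responsibility of Regime C: 0.00888991 / 0.116058 ≈ 0.077

0.077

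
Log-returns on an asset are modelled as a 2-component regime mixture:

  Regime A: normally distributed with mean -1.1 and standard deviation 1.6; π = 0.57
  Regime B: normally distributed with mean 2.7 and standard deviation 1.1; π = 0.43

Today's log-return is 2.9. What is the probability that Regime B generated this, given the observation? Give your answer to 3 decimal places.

0.961

By Bayes' theorem, P(k | x) = π_k f_k(x) / Σ_j π_j f_j(x).
Component likelihoods at x = 2.9:
  f_A = (1/(1.6·√(2π)))·exp(−(2.9−-1.1)²/(2·1.6²)) = 0.249339·exp(-3.12500) = 0.0109552
  f_B = (1/(1.1·√(2π)))·exp(−(2.9−2.7)²/(2·1.1²)) = 0.362675·exp(-0.01653) = 0.356729
Weight by the priors:
  π_A·f_A = 0.57 × 0.0109552 = 0.00624446
  π_B·f_B = 0.43 × 0.356729 = 0.153394
Marginal: 0.00624446 + 0.153394 = 0.159638
So the posterior for Regime B is 0.153394 / 0.159638 ≈ 0.961.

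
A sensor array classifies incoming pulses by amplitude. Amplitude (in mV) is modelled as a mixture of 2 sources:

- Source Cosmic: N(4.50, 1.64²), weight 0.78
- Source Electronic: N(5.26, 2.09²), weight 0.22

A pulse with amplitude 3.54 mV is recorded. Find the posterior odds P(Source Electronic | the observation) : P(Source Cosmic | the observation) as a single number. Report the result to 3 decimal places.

Since P(k|x) ∝ w_k f_k(x), the posterior odds are w_i f_i(x) / (w_j f_j(x)).
Normal densities:
  f_Cosmic = (1/(1.64·√(2π)))·exp(−(3.54−4.50)²/(2·1.64²)) = 0.243257·exp(-0.17133) = 0.204956
  f_Electronic = (1/(2.09·√(2π)))·exp(−(3.54−5.26)²/(2·2.09²)) = 0.190881·exp(-0.33864) = 0.136049
Posterior odds = (w_Electronic·f_Electronic) / (w_Cosmic·f_Cosmic) = (0.22·0.136049) / (0.78·0.204956) = 0.0299308 / 0.159865 ≈ 0.187

0.187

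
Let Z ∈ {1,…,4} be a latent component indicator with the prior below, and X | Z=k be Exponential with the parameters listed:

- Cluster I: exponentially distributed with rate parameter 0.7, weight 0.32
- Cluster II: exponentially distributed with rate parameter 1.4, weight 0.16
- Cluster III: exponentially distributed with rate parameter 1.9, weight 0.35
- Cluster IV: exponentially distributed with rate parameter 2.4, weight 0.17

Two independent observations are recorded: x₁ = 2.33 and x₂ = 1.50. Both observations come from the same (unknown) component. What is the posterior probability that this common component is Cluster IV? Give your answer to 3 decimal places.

The responsibility of component k is π_k f_k(x) divided by Σ_j π_j f_j(x).
Since both observations come from the same component, the likelihood for component k is f_k(x₁)·f_k(x₂).
  p_I = [0.7·e^(−0.7·2.33) = 0.7·e^(−1.6310) = 0.137014] × [0.244956] = 0.0335624
  p_II = [1.4·e^(−1.4·2.33) = 1.4·e^(−3.2620) = 0.0536364] × [0.171439] = 0.00919537
  p_III = [1.9·e^(−1.9·2.33) = 1.9·e^(−4.4270) = 0.0227055] × [0.109904] = 0.00249543
  p_IV = [2.4·e^(−2.4·2.33) = 2.4·e^(−5.5920) = 0.00894616] × [0.0655769] = 0.000586662
Weight by the priors:
  π_I·p_I = 0.32 × 0.0335624 = 0.01074
  π_II·p_II = 0.16 × 0.00919537 = 0.00147126
  π_III·p_III = 0.35 × 0.00249543 = 0.000873402
  π_IV·p_IV = 0.17 × 0.000586662 = 9.97325e-05
Denominator: 0.01074 + 0.00147126 + 0.000873402 + 9.97325e-05 = 0.0131844
Responsibility of Cluster IV: 9.97325e-05 / 0.0131844 ≈ 0.008

0.008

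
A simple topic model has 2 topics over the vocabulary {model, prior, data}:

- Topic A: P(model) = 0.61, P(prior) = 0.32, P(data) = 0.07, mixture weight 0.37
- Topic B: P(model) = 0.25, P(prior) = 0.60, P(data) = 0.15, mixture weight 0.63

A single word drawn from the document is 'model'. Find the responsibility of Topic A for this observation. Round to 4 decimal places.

0.5890

Posterior ∝ prior × likelihood, so P(k | x) ∝ π_k f_k(x); normalise over all components.
Evaluate each component's likelihood at the observed value:
  f_A = P(model | comp) = 0.61
  f_B = P(model | comp) = 0.25
Prior × likelihood for each component:
  π_A·f_A = 0.37 × 0.61 = 0.2257
  π_B·f_B = 0.63 × 0.25 = 0.1575
Normaliser: 0.2257 + 0.1575 = 0.3832
P(Topic A | data) ≈ 0.5890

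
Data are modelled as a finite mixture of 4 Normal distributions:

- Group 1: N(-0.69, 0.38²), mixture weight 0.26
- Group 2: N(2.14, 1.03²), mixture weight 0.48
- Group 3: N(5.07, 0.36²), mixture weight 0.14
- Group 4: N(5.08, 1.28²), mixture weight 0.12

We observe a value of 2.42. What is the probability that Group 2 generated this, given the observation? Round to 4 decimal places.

Posterior ∝ prior × likelihood, so P(k | x) ∝ π_k f_k(x); normalise over all components.
Component likelihoods at x = 2.42:
  L_1 = (1/(0.38·√(2π)))·exp(−(2.42−-0.69)²/(2·0.38²)) = 1.049848·exp(-33.49065) = 2.99448e-15
  L_2 = (1/(1.03·√(2π)))·exp(−(2.42−2.14)²/(2·1.03²)) = 0.387323·exp(-0.03695) = 0.373272
  L_3 = (1/(0.36·√(2π)))·exp(−(2.42−5.07)²/(2·0.36²)) = 1.108173·exp(-27.09298) = 1.89791e-12
  L_4 = (1/(1.28·√(2π)))·exp(−(2.42−5.08)²/(2·1.28²)) = 0.311674·exp(-2.15930) = 0.0359689
Prior × likelihood for each component:
  π_1·L_1 = 0.26 × 2.99448e-15 = 7.78565e-16
  π_2·L_2 = 0.48 × 0.373272 = 0.179171
  π_3·L_3 = 0.14 × 1.89791e-12 = 2.65708e-13
  π_4·L_4 = 0.12 × 0.0359689 = 0.00431627
Denominator: 7.78565e-16 + 0.179171 + 2.65708e-13 + 0.00431627 = 0.183487
P(Group 2 | the observation) ≈ 0.9765

0.9765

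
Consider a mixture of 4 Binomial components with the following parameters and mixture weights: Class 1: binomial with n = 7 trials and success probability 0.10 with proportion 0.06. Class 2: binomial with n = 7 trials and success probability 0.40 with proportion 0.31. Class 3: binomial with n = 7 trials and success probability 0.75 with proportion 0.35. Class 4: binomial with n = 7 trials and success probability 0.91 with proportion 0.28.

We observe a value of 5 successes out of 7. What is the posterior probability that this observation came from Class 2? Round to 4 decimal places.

0.1475

The responsibility of component k is w_k f_k(x) divided by Σ_j w_j f_j(x).
Component likelihoods at x = 5 successes out of 7:
  p_1 = 0.0001701
  p_2 = 0.0774144
  p_3 = 0.311462
  p_4 = 0.106148
Multiply by the mixture weights:
  w_1·p_1 = 0.06 × 0.0001701 = 1.0206e-05
  w_2·p_2 = 0.31 × 0.0774144 = 0.0239985
  w_3·p_3 = 0.35 × 0.311462 = 0.109012
  w_4·p_4 = 0.28 × 0.106148 = 0.0297214
Marginal: 1.0206e-05 + 0.0239985 + 0.109012 + 0.0297214 = 0.162742
So the posterior for Class 2 is 0.0239985 / 0.162742 ≈ 0.1475.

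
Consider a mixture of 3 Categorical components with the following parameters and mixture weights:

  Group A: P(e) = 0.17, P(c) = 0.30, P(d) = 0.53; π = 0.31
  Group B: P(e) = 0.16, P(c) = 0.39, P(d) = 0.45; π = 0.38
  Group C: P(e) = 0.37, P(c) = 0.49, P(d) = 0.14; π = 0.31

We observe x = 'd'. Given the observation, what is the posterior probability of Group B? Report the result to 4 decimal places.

P(component k | x) = π_k·f_k(x) / marginal(x), where marginal(x) = Σ_j π_j·f_j(x).
Evaluate each component's likelihood at the observed value:
  L_A = P(d | comp) = 0.53
  L_B = P(d | comp) = 0.45
  L_C = P(d | comp) = 0.14
Prior × likelihood for each component:
  π_A·L_A = 0.31 × 0.53 = 0.1643
  π_B·L_B = 0.38 × 0.45 = 0.171
  π_C·L_C = 0.31 × 0.14 = 0.0434
Evidence: 0.1643 + 0.171 + 0.0434 = 0.3787
Responsibility of Group B: 0.171 / 0.3787 ≈ 0.4515

0.4515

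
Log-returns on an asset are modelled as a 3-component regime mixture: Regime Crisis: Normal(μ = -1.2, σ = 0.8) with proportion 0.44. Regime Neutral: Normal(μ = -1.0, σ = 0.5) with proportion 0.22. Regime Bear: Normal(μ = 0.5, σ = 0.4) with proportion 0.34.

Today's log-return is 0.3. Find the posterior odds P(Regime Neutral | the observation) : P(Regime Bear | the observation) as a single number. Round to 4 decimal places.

Since P(k|x) ∝ w_k f_k(x), the posterior odds are w_i f_i(x) / (w_j f_j(x)).
Component likelihoods at x = 0.3:
  p_Crisis = 0.0859828
  p_Neutral = 0.0271659
  p_Bear = 0.880163
Odds = (0.22/0.34) × (0.0271659/0.880163) = 0.647059 × 0.0308647 ≈ 0.0200

0.0200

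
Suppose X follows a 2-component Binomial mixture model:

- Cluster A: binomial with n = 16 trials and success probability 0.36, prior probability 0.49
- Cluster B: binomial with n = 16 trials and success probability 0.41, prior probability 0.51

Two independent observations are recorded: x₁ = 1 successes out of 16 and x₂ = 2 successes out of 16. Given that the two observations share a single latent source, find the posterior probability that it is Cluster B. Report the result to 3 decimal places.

The responsibility of component k is P(Z=k) f_k(x) divided by Σ_j P(Z=j) f_j(x).
Since both observations come from the same component, the likelihood for component k is f_k(x₁)·f_k(x₂).
  f_A = [C(16,1)·0.36^1·0.64^15 = 16·0.36·0.00123794 = 0.00713053] × [0.0300819] = 0.0002145
  f_B = [C(16,1)·0.41^1·0.59^15 = 16·0.41·0.00036541 = 0.00239709] × [0.0124933] = 2.99475e-05
Weight by the priors:
  P(Z=A)·f_A = 0.49 × 0.0002145 = 0.000105105
  P(Z=B)·f_B = 0.51 × 2.99475e-05 = 1.52732e-05
Sum: 0.000105105 + 1.52732e-05 = 0.000120378
P(Cluster B | x) = 1.52732e-05 / 0.000120378 ≈ 0.127

0.127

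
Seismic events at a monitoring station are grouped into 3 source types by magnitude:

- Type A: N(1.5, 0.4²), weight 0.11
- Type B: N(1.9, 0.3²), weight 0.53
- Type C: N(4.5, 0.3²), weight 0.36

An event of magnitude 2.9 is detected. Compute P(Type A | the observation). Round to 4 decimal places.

0.0809

Posterior ∝ prior × likelihood, so P(k | x) ∝ w_k f_k(x); normalise over all components.
Component likelihoods at x = 2.9:
  f_A = (1/(0.4·√(2π)))·exp(−(2.9−1.5)²/(2·0.4²)) = 0.997356·exp(-6.12500) = 0.00218171
  f_B = (1/(0.3·√(2π)))·exp(−(2.9−1.9)²/(2·0.3²)) = 1.329808·exp(-5.55556) = 0.00514093
  f_C = (1/(0.3·√(2π)))·exp(−(2.9−4.5)²/(2·0.3²)) = 1.329808·exp(-14.22222) = 8.85434e-07
Prior × likelihood for each component:
  w_A·f_A = 0.11 × 0.00218171 = 0.000239988
  w_B·f_B = 0.53 × 0.00514093 = 0.00272469
  w_C·f_C = 0.36 × 8.85434e-07 = 3.18756e-07
Evidence: 0.000239988 + 0.00272469 + 3.18756e-07 = 0.002965
P(Type A | 2.9) = 0.000239988 / 0.002965 ≈ 0.0809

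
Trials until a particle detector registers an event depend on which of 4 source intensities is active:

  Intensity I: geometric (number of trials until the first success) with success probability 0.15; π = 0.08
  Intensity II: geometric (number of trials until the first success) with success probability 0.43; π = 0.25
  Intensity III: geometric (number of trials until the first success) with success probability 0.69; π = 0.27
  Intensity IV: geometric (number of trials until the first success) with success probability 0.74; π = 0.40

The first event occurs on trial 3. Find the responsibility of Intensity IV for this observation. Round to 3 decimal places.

0.245

Apply Bayes' rule: the posterior for each component is proportional to its prior times its likelihood at x.
Geometric probabilities:
  f_I = 0.15·(1−0.15)^2 = 0.15·0.7225 = 0.108375
  f_II = 0.43·(1−0.43)^2 = 0.43·0.3249 = 0.139707
  f_III = 0.69·(1−0.69)^2 = 0.69·0.0961 = 0.066309
  f_IV = 0.74·(1−0.74)^2 = 0.74·0.0676 = 0.050024
Weight by the priors:
  π_I·f_I = 0.08 × 0.108375 = 0.00867
  π_II·f_II = 0.25 × 0.139707 = 0.0349268
  π_III·f_III = 0.27 × 0.066309 = 0.0179034
  π_IV·f_IV = 0.40 × 0.050024 = 0.0200096
Marginal: 0.00867 + 0.0349268 + 0.0179034 + 0.0200096 = 0.0815098
So the posterior for Intensity IV is 0.0200096 / 0.0815098 ≈ 0.245.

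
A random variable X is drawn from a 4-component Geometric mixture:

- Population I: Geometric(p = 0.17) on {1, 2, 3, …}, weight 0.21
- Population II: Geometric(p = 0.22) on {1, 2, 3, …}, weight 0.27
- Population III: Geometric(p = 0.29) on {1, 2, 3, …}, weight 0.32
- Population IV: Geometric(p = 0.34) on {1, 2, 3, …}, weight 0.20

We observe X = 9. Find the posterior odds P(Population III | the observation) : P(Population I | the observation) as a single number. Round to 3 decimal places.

Only the two components matter; the odds are (w_i f_i(x)) / (w_j f_j(x)).
Component likelihoods at x = 9:
  p_I = 0.038289
  p_II = 0.0301425
  p_III = 0.0187269
  p_IV = 0.0122414
Odds = (0.32/0.21) × (0.0187269/0.038289) = 1.52381 × 0.489093 ≈ 0.745

0.745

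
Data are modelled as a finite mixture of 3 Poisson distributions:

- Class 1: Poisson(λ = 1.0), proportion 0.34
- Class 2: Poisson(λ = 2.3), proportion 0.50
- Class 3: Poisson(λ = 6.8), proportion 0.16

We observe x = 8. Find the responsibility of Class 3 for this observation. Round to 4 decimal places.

0.9539

By Bayes' theorem, P(k | x) = π_k f_k(x) / Σ_j π_j f_j(x).
Component likelihoods at x = 8:
  f_1 = e^(−1.0)·1.0^8/8! = 9.12399e-06
  f_2 = e^(−2.3)·2.3^8/8! = 0.00194726
  f_3 = e^(−6.8)·6.8^8/8! = 0.126284
Unnormalised posteriors:
  π_1·f_1 = 0.34 × 9.12399e-06 = 3.10216e-06
  π_2·f_2 = 0.50 × 0.00194726 = 0.000973632
  π_3·f_3 = 0.16 × 0.126284 = 0.0202054
Normaliser: 3.10216e-06 + 0.000973632 + 0.0202054 = 0.0211822
Responsibility of Class 3: 0.0202054 / 0.0211822 ≈ 0.9539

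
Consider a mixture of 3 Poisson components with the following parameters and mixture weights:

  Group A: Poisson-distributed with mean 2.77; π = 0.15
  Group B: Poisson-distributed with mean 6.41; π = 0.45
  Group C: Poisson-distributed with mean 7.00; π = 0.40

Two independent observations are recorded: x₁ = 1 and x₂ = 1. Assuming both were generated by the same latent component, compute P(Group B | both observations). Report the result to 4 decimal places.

Posterior ∝ prior × likelihood, so P(k | x) ∝ π_k f_k(x); normalise over all components.
Since both observations come from the same component, the likelihood for component k is f_k(x₁)·f_k(x₂).
  p_A = [0.173574] × [0.173574] = 0.0301278
  p_B = [0.0105446] × [0.0105446] = 0.000111189
  p_C = [0.00638317] × [0.00638317] = 4.07449e-05
Unnormalised posteriors:
  π_A·p_A = 0.15 × 0.0301278 = 0.00451918
  π_B·p_B = 0.45 × 0.000111189 = 5.00349e-05
  π_C·p_C = 0.40 × 4.07449e-05 = 1.6298e-05
Denominator: 0.00451918 + 5.00349e-05 + 1.6298e-05 = 0.00458551
Responsibility of Group B: 5.00349e-05 / 0.00458551 ≈ 0.0109

0.0109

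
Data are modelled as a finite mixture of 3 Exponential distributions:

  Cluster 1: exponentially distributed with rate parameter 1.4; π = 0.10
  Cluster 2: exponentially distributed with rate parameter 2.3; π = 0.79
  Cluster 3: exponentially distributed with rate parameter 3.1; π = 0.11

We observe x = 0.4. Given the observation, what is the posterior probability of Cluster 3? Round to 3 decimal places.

0.109

P(component k | x) = π_k·f_k(x) / marginal(x), where marginal(x) = Σ_j π_j·f_j(x).
Component likelihoods at x = 0.4:
  p_1 = 0.799693
  p_2 = 0.916594
  p_3 = 0.897091
Unnormalised posteriors:
  π_1·p_1 = 0.10 × 0.799693 = 0.0799693
  π_2·p_2 = 0.79 × 0.916594 = 0.724109
  π_3·p_3 = 0.11 × 0.897091 = 0.09868
Marginal: 0.0799693 + 0.724109 + 0.09868 = 0.902758
So the posterior for Cluster 3 is 0.09868 / 0.902758 ≈ 0.109.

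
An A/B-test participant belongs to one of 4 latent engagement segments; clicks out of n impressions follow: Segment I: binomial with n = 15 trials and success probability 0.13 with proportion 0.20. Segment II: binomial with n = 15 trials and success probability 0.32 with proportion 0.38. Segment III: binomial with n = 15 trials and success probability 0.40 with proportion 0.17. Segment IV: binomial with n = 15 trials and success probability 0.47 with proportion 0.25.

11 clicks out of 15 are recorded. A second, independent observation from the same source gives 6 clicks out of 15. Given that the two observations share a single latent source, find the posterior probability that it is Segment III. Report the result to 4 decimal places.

Apply Bayes' rule: the posterior for each component is proportional to its prior times its likelihood at x.
Since both observations come from the same component, the likelihood for component k is f_k(x₁)·f_k(x₂).
  p_I = [C(15,11)·0.13^11·0.87^4 = 1365·1.79216e-10·0.572898 = 1.40148e-07] × [0.00689823] = 9.66772e-10
  p_II = [C(15,11)·0.32^11·0.68^4 = 1365·3.60288e-06·0.213814 = 0.00105152] × [0.167064] = 0.000175672
  p_III = [C(15,11)·0.40^11·0.60^4 = 1365·4.1943e-05·0.1296 = 0.00741989] × [0.206598] = 0.00153293
  p_IV = [C(15,11)·0.47^11·0.53^4 = 1365·0.000247216·0.0789048 = 0.0266264] × [0.178022] = 0.00474009
Weight by the priors:
  P(Z=I)·p_I = 0.20 × 9.66772e-10 = 1.93354e-10
  P(Z=II)·p_II = 0.38 × 0.000175672 = 6.67553e-05
  P(Z=III)·p_III = 0.17 × 0.00153293 = 0.000260598
  P(Z=IV)·p_IV = 0.25 × 0.00474009 = 0.00118502
Denominator: 1.93354e-10 + 6.67553e-05 + 0.000260598 + 0.00118502 = 0.00151238
P(Segment III | data) = 0.000260598 / 0.00151238 ≈ 0.1723

0.1723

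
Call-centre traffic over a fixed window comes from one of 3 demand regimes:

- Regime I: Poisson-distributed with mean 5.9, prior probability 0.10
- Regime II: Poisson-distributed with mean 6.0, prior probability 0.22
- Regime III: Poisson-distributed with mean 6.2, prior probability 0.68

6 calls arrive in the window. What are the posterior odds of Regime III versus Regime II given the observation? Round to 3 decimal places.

Only the two components matter; the odds are (π_i f_i(x)) / (π_j f_j(x)).
Evaluate each component's likelihood at the observed value:
  f_I = 0.160488
  f_II = 0.160623
  f_III = 0.1601
Posterior odds = (π_III·f_III) / (π_II·f_II) = (0.68·0.1601) / (0.22·0.160623) = 0.108868 / 0.0353371 ≈ 3.081

3.081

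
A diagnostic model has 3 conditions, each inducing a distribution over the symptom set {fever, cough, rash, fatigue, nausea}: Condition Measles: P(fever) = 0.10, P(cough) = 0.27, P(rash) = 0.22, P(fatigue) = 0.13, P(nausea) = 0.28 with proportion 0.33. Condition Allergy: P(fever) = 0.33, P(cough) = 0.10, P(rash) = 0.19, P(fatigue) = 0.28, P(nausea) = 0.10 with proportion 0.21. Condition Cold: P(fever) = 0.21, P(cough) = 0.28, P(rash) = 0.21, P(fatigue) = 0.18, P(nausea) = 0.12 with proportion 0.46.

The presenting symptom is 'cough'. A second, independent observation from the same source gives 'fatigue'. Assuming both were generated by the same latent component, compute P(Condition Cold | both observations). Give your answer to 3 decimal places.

0.570

By Bayes' theorem, P(k | x) = P(Z=k) f_k(x) / Σ_j P(Z=j) f_j(x).
Since both observations come from the same component, the likelihood for component k is f_k(x₁)·f_k(x₂).
  p_Measles = [P(cough | comp) = 0.27] × [0.13] = 0.0351
  p_Allergy = [P(cough | comp) = 0.10] × [0.28] = 0.028
  p_Cold = [P(cough | comp) = 0.28] × [0.18] = 0.0504
Multiply by the mixture weights:
  P(Z=Measles)·p_Measles = 0.33 × 0.0351 = 0.011583
  P(Z=Allergy)·p_Allergy = 0.21 × 0.028 = 0.00588
  P(Z=Cold)·p_Cold = 0.46 × 0.0504 = 0.023184
Marginal: 0.011583 + 0.00588 + 0.023184 = 0.040647
P(Condition Cold | x) ≈ 0.570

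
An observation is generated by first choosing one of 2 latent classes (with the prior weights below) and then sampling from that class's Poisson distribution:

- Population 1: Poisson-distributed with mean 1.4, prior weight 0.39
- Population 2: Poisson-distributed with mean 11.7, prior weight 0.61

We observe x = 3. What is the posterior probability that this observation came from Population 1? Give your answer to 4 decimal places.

0.9702

The responsibility of component k is w_k f_k(x) divided by Σ_j w_j f_j(x).
Component likelihoods at x = 3:
  p_1 = e^(−1.4)·1.4^3/3! = 0.112777
  p_2 = e^(−11.7)·11.7^3/3! = 0.00221391
Unnormalised posteriors:
  w_1·p_1 = 0.39 × 0.112777 = 0.043983
  w_2·p_2 = 0.61 × 0.00221391 = 0.00135049
Sum: 0.043983 + 0.00135049 = 0.0453335
So the posterior for Population 1 is 0.043983 / 0.0453335 ≈ 0.9702.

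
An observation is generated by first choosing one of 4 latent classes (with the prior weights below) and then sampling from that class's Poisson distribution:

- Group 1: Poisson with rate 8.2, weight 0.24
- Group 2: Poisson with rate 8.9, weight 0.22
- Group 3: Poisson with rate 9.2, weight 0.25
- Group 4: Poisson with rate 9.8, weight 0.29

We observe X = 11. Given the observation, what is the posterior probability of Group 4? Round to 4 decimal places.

The responsibility of component k is P(Z=k) f_k(x) divided by Σ_j P(Z=j) f_j(x).
Poisson probabilities:
  p_1 = e^(−8.2)·8.2^11/11! = 0.07755
  p_2 = e^(−8.9)·8.9^11/11! = 0.094823
  p_3 = e^(−9.2)·9.2^11/11! = 0.101158
  p_4 = e^(−9.8)·9.8^11/11! = 0.111236
Weight by the priors:
  P(Z=1)·p_1 = 0.24 × 0.07755 = 0.018612
  P(Z=2)·p_2 = 0.22 × 0.094823 = 0.020861
  P(Z=3)·p_3 = 0.25 × 0.101158 = 0.0252896
  P(Z=4)·p_4 = 0.29 × 0.111236 = 0.0322584
Normaliser: 0.018612 + 0.020861 + 0.0252896 + 0.0322584 = 0.097021
P(Group 4 | the observation) ≈ 0.3325

0.3325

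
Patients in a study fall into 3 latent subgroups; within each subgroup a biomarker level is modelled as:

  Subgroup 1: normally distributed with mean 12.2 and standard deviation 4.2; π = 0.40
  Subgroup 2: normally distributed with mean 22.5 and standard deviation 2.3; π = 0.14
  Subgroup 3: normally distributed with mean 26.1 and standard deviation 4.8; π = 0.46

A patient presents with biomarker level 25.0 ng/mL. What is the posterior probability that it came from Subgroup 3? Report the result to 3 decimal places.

Posterior ∝ prior × likelihood, so P(k | x) ∝ π_k f_k(x); normalise over all components.
Component likelihoods at x = 25.0 ng/mL:
  f_1 = 0.000913695
  f_2 = 0.096079
  f_3 = 0.0809589
Prior × likelihood for each component:
  π_1·f_1 = 0.40 × 0.000913695 = 0.000365478
  π_2·f_2 = 0.14 × 0.096079 = 0.0134511
  π_3·f_3 = 0.46 × 0.0809589 = 0.0372411
Denominator: 0.000365478 + 0.0134511 + 0.0372411 = 0.0510576
Responsibility of Subgroup 3: 0.0372411 / 0.0510576 ≈ 0.729

0.729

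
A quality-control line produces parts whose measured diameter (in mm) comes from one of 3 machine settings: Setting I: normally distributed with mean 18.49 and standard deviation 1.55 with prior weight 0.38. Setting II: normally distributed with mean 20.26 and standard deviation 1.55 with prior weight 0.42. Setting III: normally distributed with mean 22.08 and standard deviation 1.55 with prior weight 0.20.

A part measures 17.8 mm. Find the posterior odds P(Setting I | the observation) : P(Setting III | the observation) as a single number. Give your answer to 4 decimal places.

77.8771

Only the two components matter; the odds are (π_i f_i(x)) / (π_j f_j(x)).
Component likelihoods at x = 17.8 mm:
  L_I = (1/(1.55·√(2π)))·exp(−(17.8−18.49)²/(2·1.55²)) = 0.257382·exp(-0.09908) = 0.233102
  L_II = (1/(1.55·√(2π)))·exp(−(17.8−20.26)²/(2·1.55²)) = 0.257382·exp(-1.25944) = 0.0730485
  L_III = (1/(1.55·√(2π)))·exp(−(17.8−22.08)²/(2·1.55²)) = 0.257382·exp(-3.81236) = 0.0056871
Odds = (0.38/0.20) × (0.233102/0.0056871) = 1.9 × 40.9879 ≈ 77.8771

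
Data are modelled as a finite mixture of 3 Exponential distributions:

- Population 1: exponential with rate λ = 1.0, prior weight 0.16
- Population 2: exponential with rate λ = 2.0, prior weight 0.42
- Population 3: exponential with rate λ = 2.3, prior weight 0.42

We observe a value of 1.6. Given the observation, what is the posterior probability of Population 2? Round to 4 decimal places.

0.3766

The responsibility of component k is P(Z=k) f_k(x) divided by Σ_j P(Z=j) f_j(x).
Evaluate each component's likelihood at the observed value:
  L_1 = 0.201897
  L_2 = 0.0815244
  L_3 = 0.0580128
Weight by the priors:
  P(Z=1)·L_1 = 0.16 × 0.201897 = 0.0323034
  P(Z=2)·L_2 = 0.42 × 0.0815244 = 0.0342403
  P(Z=3)·L_3 = 0.42 × 0.0580128 = 0.0243654
Normaliser: 0.0323034 + 0.0342403 + 0.0243654 = 0.0909091
P(Population 2 | the observation) = 0.0342403 / 0.0909091 ≈ 0.3766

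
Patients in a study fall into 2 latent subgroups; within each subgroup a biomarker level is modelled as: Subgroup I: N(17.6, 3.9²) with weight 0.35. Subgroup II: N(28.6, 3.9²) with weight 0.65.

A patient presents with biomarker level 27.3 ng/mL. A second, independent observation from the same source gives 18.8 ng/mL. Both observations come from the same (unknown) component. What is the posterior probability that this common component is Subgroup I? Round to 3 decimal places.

0.367

The responsibility of component k is π_k f_k(x) divided by Σ_j π_j f_j(x).
Since both observations come from the same component, the likelihood for component k is f_k(x₁)·f_k(x₂).
  f_I = [0.00464044] × [0.0975634] = 0.000452737
  f_II = [0.0967649] × [0.00435231] = 0.000421151
Weight by the priors:
  π_I·f_I = 0.35 × 0.000452737 = 0.000158458
  π_II·f_II = 0.65 × 0.000421151 = 0.000273748
Sum: 0.000158458 + 0.000273748 = 0.000432206
P(Subgroup I | data) ≈ 0.367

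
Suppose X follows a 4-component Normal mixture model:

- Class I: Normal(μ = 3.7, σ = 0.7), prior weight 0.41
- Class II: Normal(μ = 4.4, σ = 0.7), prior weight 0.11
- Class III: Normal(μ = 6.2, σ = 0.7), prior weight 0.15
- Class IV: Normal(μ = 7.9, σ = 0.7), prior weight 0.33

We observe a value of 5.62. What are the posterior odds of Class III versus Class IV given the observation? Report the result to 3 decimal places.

Since P(k|x) ∝ P(Z=k) f_k(x), the posterior odds are P(Z=i) f_i(x) / (P(Z=j) f_j(x)).
Normal densities:
  p_I = (1/(0.7·√(2π)))·exp(−(5.62−3.7)²/(2·0.7²)) = 0.569918·exp(-3.76163) = 0.0132482
  p_II = (1/(0.7·√(2π)))·exp(−(5.62−4.4)²/(2·0.7²)) = 0.569918·exp(-1.51878) = 0.1248
  p_III = (1/(0.7·√(2π)))·exp(−(5.62−6.2)²/(2·0.7²)) = 0.569918·exp(-0.34327) = 0.404328
  p_IV = (1/(0.7·√(2π)))·exp(−(5.62−7.9)²/(2·0.7²)) = 0.569918·exp(-5.30449) = 0.00283205
Posterior odds = (P(Z=III)·p_III) / (P(Z=IV)·p_IV) = (0.15·0.404328) / (0.33·0.00283205) = 0.0606492 / 0.000934577 ≈ 64.895

64.895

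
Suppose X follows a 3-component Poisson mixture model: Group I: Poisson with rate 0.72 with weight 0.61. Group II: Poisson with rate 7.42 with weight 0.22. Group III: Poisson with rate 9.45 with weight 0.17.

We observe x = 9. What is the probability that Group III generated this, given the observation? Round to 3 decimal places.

P(component k | x) = w_k·f_k(x) / marginal(x), where marginal(x) = Σ_j w_j·f_j(x).
Poisson probabilities:
  f_I = 6.97489e-08
  f_II = 0.112566
  f_III = 0.130329
Prior × likelihood for each component:
  w_I·f_I = 0.61 × 6.97489e-08 = 4.25468e-08
  w_II·f_II = 0.22 × 0.112566 = 0.0247645
  w_III·f_III = 0.17 × 0.130329 = 0.0221559
Evidence: 4.25468e-08 + 0.0247645 + 0.0221559 = 0.0469204
Responsibility of Group III: 0.0221559 / 0.0469204 ≈ 0.472

0.472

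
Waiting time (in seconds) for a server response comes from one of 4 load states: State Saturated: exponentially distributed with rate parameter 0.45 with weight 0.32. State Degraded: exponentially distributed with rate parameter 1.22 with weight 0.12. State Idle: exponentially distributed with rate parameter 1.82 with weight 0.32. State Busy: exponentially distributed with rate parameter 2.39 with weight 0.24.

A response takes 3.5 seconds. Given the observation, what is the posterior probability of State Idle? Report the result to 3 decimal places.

0.030

Posterior ∝ prior × likelihood, so P(k | x) ∝ P(Z=k) f_k(x); normalise over all components.
Component likelihoods at x = 3.5 seconds:
  L_Saturated = 0.45·e^(−0.45·3.5) = 0.45·e^(−1.5750) = 0.0931534
  L_Degraded = 1.22·e^(−1.22·3.5) = 1.22·e^(−4.2700) = 0.0170578
  L_Idle = 1.82·e^(−1.82·3.5) = 1.82·e^(−6.3700) = 0.00311613
  L_Busy = 2.39·e^(−2.39·3.5) = 2.39·e^(−8.3650) = 0.000556576
Unnormalised posteriors:
  P(Z=Saturated)·L_Saturated = 0.32 × 0.0931534 = 0.0298091
  P(Z=Degraded)·L_Degraded = 0.12 × 0.0170578 = 0.00204693
  P(Z=Idle)·L_Idle = 0.32 × 0.00311613 = 0.000997162
  P(Z=Busy)·L_Busy = 0.24 × 0.000556576 = 0.000133578
Normaliser: 0.0298091 + 0.00204693 + 0.000997162 + 0.000133578 = 0.0329868
P(State Idle | x) ≈ 0.030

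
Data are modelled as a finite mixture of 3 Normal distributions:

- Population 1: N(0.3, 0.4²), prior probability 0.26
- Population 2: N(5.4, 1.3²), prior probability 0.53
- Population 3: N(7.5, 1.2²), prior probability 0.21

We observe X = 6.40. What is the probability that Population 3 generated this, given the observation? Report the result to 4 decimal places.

The responsibility of component k is π_k f_k(x) divided by Σ_j π_j f_j(x).
Evaluate each component's likelihood at the observed value:
  L_1 = (1/(0.4·√(2π)))·exp(−(6.40−0.3)²/(2·0.4²)) = 0.997356·exp(-116.28125) = 3.1517e-51
  L_2 = (1/(1.3·√(2π)))·exp(−(6.40−5.4)²/(2·1.3²)) = 0.306879·exp(-0.29586) = 0.228285
  L_3 = (1/(1.2·√(2π)))·exp(−(6.40−7.5)²/(2·1.2²)) = 0.332452·exp(-0.42014) = 0.218406
Unnormalised posteriors:
  π_1·L_1 = 0.26 × 3.1517e-51 = 8.19442e-52
  π_2·L_2 = 0.53 × 0.228285 = 0.120991
  π_3·L_3 = 0.21 × 0.218406 = 0.0458653
Evidence: 8.19442e-52 + 0.120991 + 0.0458653 = 0.166856
Responsibility of Population 3: 0.0458653 / 0.166856 ≈ 0.2749

0.2749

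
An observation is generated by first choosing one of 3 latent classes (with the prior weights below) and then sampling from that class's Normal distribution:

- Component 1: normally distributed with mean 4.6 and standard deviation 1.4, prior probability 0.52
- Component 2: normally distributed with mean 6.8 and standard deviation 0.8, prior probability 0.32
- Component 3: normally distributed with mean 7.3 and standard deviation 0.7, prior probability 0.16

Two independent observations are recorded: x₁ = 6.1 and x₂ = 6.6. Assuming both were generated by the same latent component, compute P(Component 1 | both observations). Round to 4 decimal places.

P(component k | x) = π_k·f_k(x) / marginal(x), where marginal(x) = Σ_j π_j·f_j(x).
Since both observations come from the same component, the likelihood for component k is f_k(x₁)·f_k(x₂).
  L_1 = [(1/(1.4·√(2π)))·exp(−(6.1−4.6)²/(2·1.4²)) = 0.284959·exp(-0.57398) = 0.160511] × [0.102713] = 0.0164866
  L_2 = [(1/(0.8·√(2π)))·exp(−(6.1−6.8)²/(2·0.8²)) = 0.498678·exp(-0.38281) = 0.340069] × [0.483335] = 0.164367
  L_3 = [(1/(0.7·√(2π)))·exp(−(6.1−7.3)²/(2·0.7²)) = 0.569918·exp(-1.46939) = 0.131119] × [0.345672] = 0.0453242
Prior × likelihood for each component:
  π_1·L_1 = 0.52 × 0.0164866 = 0.00857302
  π_2·L_2 = 0.32 × 0.164367 = 0.0525975
  π_3·L_3 = 0.16 × 0.0453242 = 0.00725187
Marginal: 0.00857302 + 0.0525975 + 0.00725187 = 0.0684224
So the posterior for Component 1 is 0.00857302 / 0.0684224 ≈ 0.1253.

0.1253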